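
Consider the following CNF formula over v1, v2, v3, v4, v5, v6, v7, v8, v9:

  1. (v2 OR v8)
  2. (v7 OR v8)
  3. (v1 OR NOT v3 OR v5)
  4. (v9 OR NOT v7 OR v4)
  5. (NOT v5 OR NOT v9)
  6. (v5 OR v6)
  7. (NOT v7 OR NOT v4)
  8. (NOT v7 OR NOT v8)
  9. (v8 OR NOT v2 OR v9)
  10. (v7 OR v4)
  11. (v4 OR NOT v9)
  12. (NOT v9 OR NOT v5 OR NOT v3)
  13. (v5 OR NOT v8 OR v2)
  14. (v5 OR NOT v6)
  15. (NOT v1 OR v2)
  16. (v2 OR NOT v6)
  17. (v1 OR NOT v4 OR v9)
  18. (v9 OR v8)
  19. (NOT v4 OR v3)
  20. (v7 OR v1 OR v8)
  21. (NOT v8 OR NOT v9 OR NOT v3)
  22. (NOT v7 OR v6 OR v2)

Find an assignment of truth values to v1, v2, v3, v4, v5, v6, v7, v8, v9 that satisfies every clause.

Try v1 = True.
  then v2 is forced to True.
Set v3 = True and propagate.
The remaining clauses are satisfied by v4 = True, v5 = True, v6 = False, v7 = False, v8 = True, v9 = False.

v1 = T, v2 = T, v3 = T, v4 = T, v5 = T, v6 = F, v7 = F, v8 = T, v9 = F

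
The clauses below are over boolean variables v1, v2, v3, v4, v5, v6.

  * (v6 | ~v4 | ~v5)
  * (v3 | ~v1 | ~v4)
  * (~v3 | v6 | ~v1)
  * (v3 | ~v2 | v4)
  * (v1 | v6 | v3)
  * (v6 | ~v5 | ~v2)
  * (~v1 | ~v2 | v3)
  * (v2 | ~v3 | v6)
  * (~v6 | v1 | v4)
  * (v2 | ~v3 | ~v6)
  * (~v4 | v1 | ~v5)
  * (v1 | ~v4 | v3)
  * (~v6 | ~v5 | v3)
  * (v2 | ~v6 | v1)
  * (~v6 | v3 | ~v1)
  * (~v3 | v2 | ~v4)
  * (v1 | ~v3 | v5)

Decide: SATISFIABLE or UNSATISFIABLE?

SATISFIABLE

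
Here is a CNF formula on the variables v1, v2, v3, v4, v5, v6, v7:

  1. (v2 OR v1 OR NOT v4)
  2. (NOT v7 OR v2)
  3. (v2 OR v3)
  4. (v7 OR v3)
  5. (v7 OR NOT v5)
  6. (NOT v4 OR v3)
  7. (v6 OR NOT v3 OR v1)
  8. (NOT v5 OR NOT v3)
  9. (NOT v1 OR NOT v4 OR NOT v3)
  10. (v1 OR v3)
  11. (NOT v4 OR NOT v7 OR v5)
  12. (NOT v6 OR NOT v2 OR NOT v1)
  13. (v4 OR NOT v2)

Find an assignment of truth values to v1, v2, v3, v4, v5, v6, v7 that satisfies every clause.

Branch on v1: take v1 = True.
Set v2 = False and propagate.
  then v7 is forced to False.
  then v3 is forced to True.
  then v5 is forced to False.
  then v4 is forced to False.
v6 is now unconstrained; take v6 = True.
Every clause has at least one true literal under this assignment.

v1 = 1  v2 = 0  v3 = 1  v4 = 0  v5 = 0  v6 = 1  v7 = 0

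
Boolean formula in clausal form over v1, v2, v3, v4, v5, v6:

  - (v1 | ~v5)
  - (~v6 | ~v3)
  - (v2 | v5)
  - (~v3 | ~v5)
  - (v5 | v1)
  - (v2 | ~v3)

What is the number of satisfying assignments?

14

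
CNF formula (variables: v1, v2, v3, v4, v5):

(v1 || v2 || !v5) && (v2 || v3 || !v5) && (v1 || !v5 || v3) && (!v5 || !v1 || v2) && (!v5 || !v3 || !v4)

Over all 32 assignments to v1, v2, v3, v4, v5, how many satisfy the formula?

Split on v5, then v1.
  v5=T, v1=T: remaining (v2,v3,v4) ∈ {(T,F,F); (T,F,T); (T,T,F)} — 3.
  v5=T, v1=F: remaining (v2,v3,v4) ∈ {(T,T,F)} — 1.
  v5=F, v1=T: v2, v3, v4 free → 2^3 = 8.
  v5=F, v1=F: v2, v3, v4 free → 2^3 = 8.
Total: 3 + 1 + 8 + 8 = 20.

20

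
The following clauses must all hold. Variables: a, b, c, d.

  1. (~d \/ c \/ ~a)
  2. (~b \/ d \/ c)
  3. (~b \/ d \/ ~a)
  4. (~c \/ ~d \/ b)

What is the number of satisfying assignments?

Split on d, then b.
  d=T, b=T: remaining (a,c) ∈ {(F,F); (F,T); (T,T)} — 3.
  d=T, b=F: remaining (a,c) ∈ {(F,F)} — 1.
  d=F, b=T: remaining (a,c) ∈ {(F,T)} — 1.
  d=F, b=F: remaining (a,c) ∈ {(F,F); (F,T); (T,F); (T,T)} — 4.
Total: 3 + 1 + 1 + 4 = 9.

9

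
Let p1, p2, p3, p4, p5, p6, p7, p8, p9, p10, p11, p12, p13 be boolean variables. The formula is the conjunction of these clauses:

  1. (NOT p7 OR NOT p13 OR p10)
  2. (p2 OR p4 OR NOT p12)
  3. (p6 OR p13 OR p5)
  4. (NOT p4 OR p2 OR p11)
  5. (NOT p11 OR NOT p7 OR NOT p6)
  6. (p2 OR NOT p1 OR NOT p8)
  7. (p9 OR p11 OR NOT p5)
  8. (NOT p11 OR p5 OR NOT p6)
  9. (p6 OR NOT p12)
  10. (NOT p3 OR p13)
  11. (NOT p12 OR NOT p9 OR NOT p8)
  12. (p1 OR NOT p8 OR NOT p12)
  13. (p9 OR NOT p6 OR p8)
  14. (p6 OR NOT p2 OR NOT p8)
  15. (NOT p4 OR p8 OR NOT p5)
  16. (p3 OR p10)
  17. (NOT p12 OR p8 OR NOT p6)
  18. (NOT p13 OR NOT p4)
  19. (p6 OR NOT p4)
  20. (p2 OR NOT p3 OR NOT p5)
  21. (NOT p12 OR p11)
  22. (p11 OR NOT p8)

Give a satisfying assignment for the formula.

p10 occurs only positively in the remaining clauses — set p10 = True.
Pure literal: p12 appears only negated; assign p12 = False.
Branch on p1: take p1 = True.
Branch on p2: take p2 = False.
  then p8 is forced to False.
For the remaining variables, p3 = False, p4 = False, p5 = True, p6 = False, p7 = True, p9 = False, p11 = True, p13 = False works.

p1 = True  p2 = False  p3 = False  p4 = False  p5 = True  p6 = False  p7 = True  p8 = False  p9 = False  p10 = True  p11 = True  p12 = False  p13 = False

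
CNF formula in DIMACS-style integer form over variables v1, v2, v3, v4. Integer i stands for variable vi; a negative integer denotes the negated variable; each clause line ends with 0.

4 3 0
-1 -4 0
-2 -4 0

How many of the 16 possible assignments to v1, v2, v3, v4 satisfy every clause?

6

Satisfying assignments:
  v1=0 v2=0 v3=0 v4=1
  v1=0 v2=0 v3=1 v4=0
  v1=0 v2=0 v3=1 v4=1
  v1=0 v2=1 v3=1 v4=0
  v1=1 v2=0 v3=1 v4=0
  v1=1 v2=1 v3=1 v4=0
Count: 6.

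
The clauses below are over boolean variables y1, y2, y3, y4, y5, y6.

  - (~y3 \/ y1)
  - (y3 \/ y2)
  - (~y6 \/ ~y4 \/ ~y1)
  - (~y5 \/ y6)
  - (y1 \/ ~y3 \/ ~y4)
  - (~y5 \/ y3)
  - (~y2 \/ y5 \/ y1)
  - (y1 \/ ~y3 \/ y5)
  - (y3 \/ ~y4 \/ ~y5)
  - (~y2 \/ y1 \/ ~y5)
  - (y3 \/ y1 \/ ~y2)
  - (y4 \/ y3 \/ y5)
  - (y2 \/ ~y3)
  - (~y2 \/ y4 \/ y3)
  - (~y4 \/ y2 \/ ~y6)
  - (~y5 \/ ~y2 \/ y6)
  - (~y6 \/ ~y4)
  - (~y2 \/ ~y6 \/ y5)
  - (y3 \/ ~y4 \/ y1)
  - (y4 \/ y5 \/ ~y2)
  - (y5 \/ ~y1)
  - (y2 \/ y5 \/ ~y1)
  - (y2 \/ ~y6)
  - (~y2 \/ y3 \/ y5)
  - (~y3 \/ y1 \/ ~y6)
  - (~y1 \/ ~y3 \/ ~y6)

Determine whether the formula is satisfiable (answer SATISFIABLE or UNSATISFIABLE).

UNSATISFIABLE

y3 = True:
  propagation gives y1=True, y2=True, y5=True, y6=True; an empty clause results — contradiction.
y3 = False:
  propagation gives y2=True, y5=False; an empty clause results — contradiction.
Every branch closes, so no satisfying assignment exists.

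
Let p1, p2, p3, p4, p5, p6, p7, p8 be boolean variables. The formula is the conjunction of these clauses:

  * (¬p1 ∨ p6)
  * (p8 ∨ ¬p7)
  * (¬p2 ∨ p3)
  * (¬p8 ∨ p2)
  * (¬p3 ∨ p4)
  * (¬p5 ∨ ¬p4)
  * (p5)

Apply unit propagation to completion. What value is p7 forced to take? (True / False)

Unit clause (p5) sets p5 = True.
From (¬p4 ∨ ¬p5) and p5 = True: p4 = False.
(p4 ∨ ¬p3): since p4 = False, the clause reduces to (¬p3). p3 = False.
In (¬p2 ∨ p3), p3 is now false; ¬p2 must hold, so p2 = False.
(¬p8 ∨ p2): since p2 = False, the clause reduces to (¬p8). p8 = False.
In (p8 ∨ ¬p7), p8 is now false; ¬p7 must hold, so p7 = False.

False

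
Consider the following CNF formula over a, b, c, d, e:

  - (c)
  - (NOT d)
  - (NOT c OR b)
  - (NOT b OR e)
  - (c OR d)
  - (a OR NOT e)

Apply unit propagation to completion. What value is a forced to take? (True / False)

True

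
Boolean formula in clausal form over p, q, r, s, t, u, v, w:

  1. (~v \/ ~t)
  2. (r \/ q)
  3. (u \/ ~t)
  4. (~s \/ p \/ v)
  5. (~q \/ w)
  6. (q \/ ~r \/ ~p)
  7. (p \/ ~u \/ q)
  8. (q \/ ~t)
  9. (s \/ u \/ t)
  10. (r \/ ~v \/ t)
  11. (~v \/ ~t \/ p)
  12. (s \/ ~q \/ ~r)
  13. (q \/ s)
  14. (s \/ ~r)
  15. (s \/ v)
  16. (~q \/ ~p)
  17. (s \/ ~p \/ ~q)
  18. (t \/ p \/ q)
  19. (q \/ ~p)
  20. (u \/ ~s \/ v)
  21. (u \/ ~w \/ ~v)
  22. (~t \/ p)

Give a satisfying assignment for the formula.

p=False, q=True, r=True, s=True, t=False, u=True, v=True, w=True

Set p = False and propagate.
  then t is forced to False.
  then q is forced to True.
  then w is forced to True.
The remaining clauses are satisfied by r = True, s = True, u = True, v = True.
Check each clause:
  1. (~v \/ ~t) — ~t is true.
  2. (q \/ r) — q is true.
  3. (u \/ ~t) — ~t is true.
  4. (p \/ ~s \/ v) — v is true.
  5. (~q \/ w) — w is true.
  6. (~p \/ q \/ ~r) — q is true.
  7. (~u \/ q \/ p) — q is true.
  8. (q \/ ~t) — q is true.
  9. (u \/ s \/ t) — s is true.
  10. (t \/ r \/ ~v) — r is true.
  11. (~t \/ ~v \/ p) — ~t is true.
  12. (~r \/ ~q \/ s) — s is true.
  13. (q \/ s) — q is true.
  14. (~r \/ s) — s is true.
  15. (s \/ v) — s is true.
  16. (~p \/ ~q) — ~p is true.
  17. (~q \/ ~p \/ s) — s is true.
  18. (t \/ p \/ q) — q is true.
  19. (~p \/ q) — q is true.
  20. (v \/ u \/ ~s) — u is true.
  21. (~w \/ ~v \/ u) — u is true.
  22. (p \/ ~t) — ~t is true.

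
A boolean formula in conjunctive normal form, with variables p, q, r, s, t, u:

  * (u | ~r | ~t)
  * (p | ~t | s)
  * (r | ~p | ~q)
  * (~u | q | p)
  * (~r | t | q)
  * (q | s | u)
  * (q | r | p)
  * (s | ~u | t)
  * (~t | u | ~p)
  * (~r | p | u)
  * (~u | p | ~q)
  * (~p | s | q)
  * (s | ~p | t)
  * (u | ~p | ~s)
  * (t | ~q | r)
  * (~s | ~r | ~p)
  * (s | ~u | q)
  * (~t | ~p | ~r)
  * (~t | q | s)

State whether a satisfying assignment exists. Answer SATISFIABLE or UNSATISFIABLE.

SATISFIABLE

Set p = True and propagate.
For the remaining variables, q = False, r = False, s = True, t = False, u = True works.
So p=True, q=False, r=False, s=True, t=False, u=True is a satisfying assignment.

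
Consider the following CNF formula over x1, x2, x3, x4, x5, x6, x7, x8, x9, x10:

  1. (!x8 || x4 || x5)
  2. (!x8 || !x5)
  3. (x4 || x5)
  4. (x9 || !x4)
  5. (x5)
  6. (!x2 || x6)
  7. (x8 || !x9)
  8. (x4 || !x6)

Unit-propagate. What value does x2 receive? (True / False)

(x5) is a unit clause: x5 = True.
(!x5 || !x8): since x5 = True, the clause reduces to (!x8). x8 = False.
In (x8 || !x9), x8 is now false; !x9 must hold, so x9 = False.
From (x9 || !x4) and x9 = False: x4 = False.
In (!x6 || x4), x4 is now false; !x6 must hold, so x6 = False.
(!x2 || x6) with x6 = False leaves only !x2, so x2 = False.

False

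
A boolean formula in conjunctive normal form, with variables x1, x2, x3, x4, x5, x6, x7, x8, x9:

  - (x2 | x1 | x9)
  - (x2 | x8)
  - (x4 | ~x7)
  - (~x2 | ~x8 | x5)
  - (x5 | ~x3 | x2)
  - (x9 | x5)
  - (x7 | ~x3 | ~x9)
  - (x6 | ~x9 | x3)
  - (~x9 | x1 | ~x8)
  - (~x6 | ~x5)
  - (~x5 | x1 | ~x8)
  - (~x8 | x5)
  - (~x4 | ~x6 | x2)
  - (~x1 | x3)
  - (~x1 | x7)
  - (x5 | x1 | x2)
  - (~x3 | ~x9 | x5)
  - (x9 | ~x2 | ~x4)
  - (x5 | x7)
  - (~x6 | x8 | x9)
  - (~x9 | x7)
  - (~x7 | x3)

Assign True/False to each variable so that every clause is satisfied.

Try x1 = False.
For the remaining variables, x2 = True, x3 = False, x4 = False, x5 = True, x6 = False, x7 = False, x8 = False, x9 = False works.

x1 = F  x2 = T  x3 = F  x4 = F  x5 = T  x6 = F  x7 = F  x8 = F  x9 = F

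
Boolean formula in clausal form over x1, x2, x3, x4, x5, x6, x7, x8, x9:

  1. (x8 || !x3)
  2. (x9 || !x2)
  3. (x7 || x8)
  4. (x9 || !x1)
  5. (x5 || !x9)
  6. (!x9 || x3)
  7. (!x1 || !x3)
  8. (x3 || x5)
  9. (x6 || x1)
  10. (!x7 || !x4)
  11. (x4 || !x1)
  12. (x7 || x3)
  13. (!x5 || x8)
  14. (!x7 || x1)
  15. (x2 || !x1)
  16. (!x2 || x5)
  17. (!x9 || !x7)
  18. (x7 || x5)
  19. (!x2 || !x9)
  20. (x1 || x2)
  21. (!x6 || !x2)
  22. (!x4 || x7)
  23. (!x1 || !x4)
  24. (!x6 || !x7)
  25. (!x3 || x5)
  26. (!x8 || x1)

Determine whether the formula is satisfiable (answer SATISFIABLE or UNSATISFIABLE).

x1 = True:
  propagation gives x9=True, x5=True, x3=True; an empty clause results — contradiction.
x1 = False:
  propagation gives x6=True, x7=False, x8=True; an empty clause results — contradiction.
Every branch closes, so no satisfying assignment exists.

UNSATISFIABLE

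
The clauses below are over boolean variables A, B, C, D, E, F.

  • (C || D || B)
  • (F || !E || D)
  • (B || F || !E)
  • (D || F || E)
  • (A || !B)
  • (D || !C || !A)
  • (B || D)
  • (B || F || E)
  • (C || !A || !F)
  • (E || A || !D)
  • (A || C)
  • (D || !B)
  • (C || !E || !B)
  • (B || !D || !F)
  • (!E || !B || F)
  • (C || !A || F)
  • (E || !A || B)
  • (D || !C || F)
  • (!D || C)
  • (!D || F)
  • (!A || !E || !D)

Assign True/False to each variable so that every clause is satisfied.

Try A = True.
Branch on B: take B = True.
  then D is forced to True.
  then C is forced to True.
  then F is forced to True.
  then E is forced to False.
Every clause has at least one true literal under this assignment.

A = T, B = T, C = T, D = T, E = F, F = T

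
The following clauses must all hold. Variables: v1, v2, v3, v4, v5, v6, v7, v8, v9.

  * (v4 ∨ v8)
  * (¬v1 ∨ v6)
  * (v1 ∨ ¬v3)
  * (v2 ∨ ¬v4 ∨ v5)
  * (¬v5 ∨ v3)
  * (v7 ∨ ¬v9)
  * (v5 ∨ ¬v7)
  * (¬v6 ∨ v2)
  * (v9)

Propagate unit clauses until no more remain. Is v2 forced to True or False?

True

(v9) is a unit clause: v9 = True.
(¬v9 ∨ v7): since v9 = True, the clause reduces to (v7). v7 = True.
(¬v7 ∨ v5): since v7 = True, the clause reduces to (v5). v5 = True.
From (v3 ∨ ¬v5) and v5 = True: v3 = True.
From (¬v3 ∨ v1) and v3 = True: v1 = True.
In (¬v1 ∨ v6), ¬v1 is now false; v6 must hold, so v6 = True.
From (v2 ∨ ¬v6) and v6 = True: v2 = True.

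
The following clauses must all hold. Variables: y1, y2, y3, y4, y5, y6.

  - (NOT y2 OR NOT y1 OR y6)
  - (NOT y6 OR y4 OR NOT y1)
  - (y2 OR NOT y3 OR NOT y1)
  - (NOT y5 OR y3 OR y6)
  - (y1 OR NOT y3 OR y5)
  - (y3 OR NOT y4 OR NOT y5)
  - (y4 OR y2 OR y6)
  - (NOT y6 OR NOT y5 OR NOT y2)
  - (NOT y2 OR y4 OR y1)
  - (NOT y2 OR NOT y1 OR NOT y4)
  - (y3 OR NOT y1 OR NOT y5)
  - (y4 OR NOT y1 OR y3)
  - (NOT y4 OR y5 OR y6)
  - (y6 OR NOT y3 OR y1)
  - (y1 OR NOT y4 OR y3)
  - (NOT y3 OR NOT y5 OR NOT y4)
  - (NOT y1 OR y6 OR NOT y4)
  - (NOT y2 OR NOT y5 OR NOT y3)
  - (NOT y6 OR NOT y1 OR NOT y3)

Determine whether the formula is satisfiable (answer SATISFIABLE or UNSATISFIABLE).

Try y1 = True.
Branch on y2: take y2 = False.
  then y3 is forced to False.
  then y5 is forced to False.
  then y4 is forced to True.
  then y6 is forced to True.
So y1 = 1, y2 = 0, y3 = 0, y4 = 1, y5 = 0, y6 = 1 is a satisfying assignment.

SATISFIABLE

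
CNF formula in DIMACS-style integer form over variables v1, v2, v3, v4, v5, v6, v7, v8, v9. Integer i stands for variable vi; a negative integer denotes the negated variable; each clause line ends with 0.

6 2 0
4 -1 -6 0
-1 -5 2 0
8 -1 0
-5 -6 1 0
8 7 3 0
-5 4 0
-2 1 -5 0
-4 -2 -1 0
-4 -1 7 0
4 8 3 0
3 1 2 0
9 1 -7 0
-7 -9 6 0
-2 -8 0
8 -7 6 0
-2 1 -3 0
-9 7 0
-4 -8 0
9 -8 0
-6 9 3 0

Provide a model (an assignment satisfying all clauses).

v5 occurs only negated in the remaining clauses — set v5 = False.
Try v1 = False.
The remaining clauses are satisfied by v2 = False, v3 = True, v4 = True, v6 = True, v7 = True, v8 = False, v9 = True.
Check each clause:
  1. (v2 ∨ v6) — v6 is true.
  2. (v4 ∨ ¬v6 ∨ ¬v1) — v4 is true.
  3. (v2 ∨ ¬v1 ∨ ¬v5) — ¬v5 is true.
  4. (¬v1 ∨ v8) — ¬v1 is true.
  5. (¬v6 ∨ v1 ∨ ¬v5) — ¬v5 is true.
  6. (v8 ∨ v7 ∨ v3) — v3 is true.
  7. (v4 ∨ ¬v5) — ¬v5 is true.
  8. (¬v2 ∨ v1 ∨ ¬v5) — ¬v5 is true.
  9. (¬v2 ∨ ¬v4 ∨ ¬v1) — ¬v2 is true.
  10. (¬v4 ∨ ¬v1 ∨ v7) — ¬v1 is true.
  11. (v4 ∨ v8 ∨ v3) — v3 is true.
  12. (v1 ∨ v3 ∨ v2) — v3 is true.
  13. (v9 ∨ ¬v7 ∨ v1) — v9 is true.
  14. (¬v7 ∨ ¬v9 ∨ v6) — v6 is true.
  15. (¬v2 ∨ ¬v8) — ¬v8 is true.
  16. (v8 ∨ ¬v7 ∨ v6) — v6 is true.
  17. (¬v3 ∨ ¬v2 ∨ v1) — ¬v2 is true.
  18. (¬v9 ∨ v7) — v7 is true.
  19. (¬v8 ∨ ¬v4) — ¬v8 is true.
  20. (¬v8 ∨ v9) — ¬v8 is true.
  21. (¬v6 ∨ v9 ∨ v3) — v9 is true.

v1 = F, v2 = F, v3 = T, v4 = T, v5 = F, v6 = T, v7 = T, v8 = F, v9 = T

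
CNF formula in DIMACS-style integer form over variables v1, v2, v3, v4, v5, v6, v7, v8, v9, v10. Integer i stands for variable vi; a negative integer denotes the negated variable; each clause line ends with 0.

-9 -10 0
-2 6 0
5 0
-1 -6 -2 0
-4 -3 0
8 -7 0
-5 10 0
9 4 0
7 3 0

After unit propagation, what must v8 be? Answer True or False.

True

(v5) stands alone — v5 = True.
In (~v5 | v10), ~v5 is now false; v10 must hold, so v10 = True.
From (~v10 | ~v9) and v10 = True: v9 = False.
(v4 | v9) with v9 = False leaves only v4, so v4 = True.
(~v4 | ~v3): since v4 = True, the clause reduces to (~v3). v3 = False.
From (v3 | v7) and v3 = False: v7 = True.
(v8 | ~v7) with v7 = True leaves only v8, so v8 = True.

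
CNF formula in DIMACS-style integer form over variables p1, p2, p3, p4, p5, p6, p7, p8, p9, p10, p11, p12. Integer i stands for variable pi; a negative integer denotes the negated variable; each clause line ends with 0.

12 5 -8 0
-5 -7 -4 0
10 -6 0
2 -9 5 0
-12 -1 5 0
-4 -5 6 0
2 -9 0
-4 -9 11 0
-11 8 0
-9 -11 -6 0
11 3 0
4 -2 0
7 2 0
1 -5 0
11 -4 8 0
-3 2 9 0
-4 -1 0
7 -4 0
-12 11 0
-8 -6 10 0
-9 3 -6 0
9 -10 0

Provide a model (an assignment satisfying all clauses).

p1=T, p2=F, p3=F, p4=F, p5=T, p6=F, p7=T, p8=T, p9=F, p10=F, p11=T, p12=T

Branch on p1: take p1 = True.
  then p4 is forced to False.
  then p2 is forced to False.
  then p9 is forced to False.
  then p7 is forced to True.
  then p3 is forced to False.
  then p11 is forced to True.
  then p8 is forced to True.
  then p10 is forced to False.
  then p6 is forced to False.
Branch on p5: take p5 = True.
p12 is now unconstrained; take p12 = True.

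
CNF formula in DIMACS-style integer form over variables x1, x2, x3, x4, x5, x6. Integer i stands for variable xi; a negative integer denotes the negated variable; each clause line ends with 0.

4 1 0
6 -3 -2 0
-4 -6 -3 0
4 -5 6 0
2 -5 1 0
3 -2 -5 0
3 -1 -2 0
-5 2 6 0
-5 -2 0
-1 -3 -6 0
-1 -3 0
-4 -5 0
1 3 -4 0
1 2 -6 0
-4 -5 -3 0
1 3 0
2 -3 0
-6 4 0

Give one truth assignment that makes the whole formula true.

x1=1, x2=0, x3=0, x4=0, x5=0, x6=0

Check each clause:
  1. (x4 ∨ x1) — x1 is true.
  2. (¬x2 ∨ x6 ∨ ¬x3) — ¬x3 is true.
  3. (¬x3 ∨ ¬x4 ∨ ¬x6) — ¬x6 is true.
  4. (¬x5 ∨ x4 ∨ x6) — ¬x5 is true.
  5. (x1 ∨ ¬x5 ∨ x2) — x1 is true.
  6. (¬x5 ∨ ¬x2 ∨ x3) — ¬x5 is true.
  7. (x3 ∨ ¬x1 ∨ ¬x2) — ¬x2 is true.
  8. (x2 ∨ ¬x5 ∨ x6) — ¬x5 is true.
  9. (¬x5 ∨ ¬x2) — ¬x5 is true.
  10. (¬x1 ∨ ¬x6 ∨ ¬x3) — ¬x6 is true.
  11. (¬x1 ∨ ¬x3) — ¬x3 is true.
  12. (¬x5 ∨ ¬x4) — ¬x5 is true.
  13. (x1 ∨ x3 ∨ ¬x4) — x1 is true.
  14. (¬x6 ∨ x2 ∨ x1) — x1 is true.
  15. (¬x3 ∨ ¬x5 ∨ ¬x4) — ¬x5 is true.
  16. (x1 ∨ x3) — x1 is true.
  17. (x2 ∨ ¬x3) — ¬x3 is true.
  18. (¬x6 ∨ x4) — ¬x6 is true.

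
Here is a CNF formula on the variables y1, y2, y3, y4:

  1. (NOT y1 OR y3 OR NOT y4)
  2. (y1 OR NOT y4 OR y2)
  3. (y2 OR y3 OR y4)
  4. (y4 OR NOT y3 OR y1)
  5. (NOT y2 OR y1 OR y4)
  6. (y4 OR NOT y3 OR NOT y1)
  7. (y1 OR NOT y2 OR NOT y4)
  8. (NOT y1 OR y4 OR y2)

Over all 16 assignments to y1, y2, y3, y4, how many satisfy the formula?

3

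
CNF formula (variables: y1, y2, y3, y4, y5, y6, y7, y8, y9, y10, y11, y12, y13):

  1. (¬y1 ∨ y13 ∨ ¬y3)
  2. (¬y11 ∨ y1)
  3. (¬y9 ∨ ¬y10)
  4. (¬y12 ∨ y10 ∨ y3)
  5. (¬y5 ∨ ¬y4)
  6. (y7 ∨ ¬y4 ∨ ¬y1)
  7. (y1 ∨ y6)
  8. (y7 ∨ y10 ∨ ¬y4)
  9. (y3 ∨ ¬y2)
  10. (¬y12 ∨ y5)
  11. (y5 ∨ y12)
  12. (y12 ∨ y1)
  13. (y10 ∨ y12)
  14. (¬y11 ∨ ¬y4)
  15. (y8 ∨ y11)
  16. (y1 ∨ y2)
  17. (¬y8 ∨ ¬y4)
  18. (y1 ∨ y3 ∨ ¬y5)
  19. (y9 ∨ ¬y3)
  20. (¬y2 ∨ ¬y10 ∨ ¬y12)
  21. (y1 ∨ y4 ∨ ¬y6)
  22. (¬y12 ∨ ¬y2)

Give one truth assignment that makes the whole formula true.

y1=1, y2=0, y3=0, y4=0, y5=1, y6=1, y7=1, y8=1, y9=0, y10=1, y11=1, y12=0, y13=0

Check each clause:
  1. (¬y3 ∨ y13 ∨ ¬y1) — ¬y3 is true.
  2. (y1 ∨ ¬y11) — y1 is true.
  3. (¬y10 ∨ ¬y9) — ¬y9 is true.
  4. (y10 ∨ y3 ∨ ¬y12) — y10 is true.
  5. (¬y4 ∨ ¬y5) — ¬y4 is true.
  6. (¬y4 ∨ ¬y1 ∨ y7) — ¬y4 is true.
  7. (y1 ∨ y6) — y1 is true.
  8. (¬y4 ∨ y7 ∨ y10) — y10 is true.
  9. (¬y2 ∨ y3) — ¬y2 is true.
  10. (¬y12 ∨ y5) — ¬y12 is true.
  11. (y5 ∨ y12) — y5 is true.
  12. (y12 ∨ y1) — y1 is true.
  13. (y10 ∨ y12) — y10 is true.
  14. (¬y4 ∨ ¬y11) — ¬y4 is true.
  15. (y11 ∨ y8) — y8 is true.
  16. (y2 ∨ y1) — y1 is true.
  17. (¬y4 ∨ ¬y8) — ¬y4 is true.
  18. (y1 ∨ ¬y5 ∨ y3) — y1 is true.
  19. (¬y3 ∨ y9) — ¬y3 is true.
  20. (¬y12 ∨ ¬y10 ∨ ¬y2) — ¬y12 is true.
  21. (¬y6 ∨ y4 ∨ y1) — y1 is true.
  22. (¬y2 ∨ ¬y12) — ¬y12 is true.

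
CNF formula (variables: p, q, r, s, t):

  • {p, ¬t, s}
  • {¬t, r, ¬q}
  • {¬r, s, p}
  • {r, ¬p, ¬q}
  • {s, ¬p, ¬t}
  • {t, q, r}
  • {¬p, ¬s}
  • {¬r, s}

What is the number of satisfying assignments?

7

The models are:
  p=0 q=0 r=0 s=1 t=1
  p=0 q=0 r=1 s=1 t=0
  p=0 q=0 r=1 s=1 t=1
  p=0 q=1 r=0 s=0 t=0
  p=0 q=1 r=0 s=1 t=0
  p=0 q=1 r=1 s=1 t=0
  p=0 q=1 r=1 s=1 t=1
Count: 7.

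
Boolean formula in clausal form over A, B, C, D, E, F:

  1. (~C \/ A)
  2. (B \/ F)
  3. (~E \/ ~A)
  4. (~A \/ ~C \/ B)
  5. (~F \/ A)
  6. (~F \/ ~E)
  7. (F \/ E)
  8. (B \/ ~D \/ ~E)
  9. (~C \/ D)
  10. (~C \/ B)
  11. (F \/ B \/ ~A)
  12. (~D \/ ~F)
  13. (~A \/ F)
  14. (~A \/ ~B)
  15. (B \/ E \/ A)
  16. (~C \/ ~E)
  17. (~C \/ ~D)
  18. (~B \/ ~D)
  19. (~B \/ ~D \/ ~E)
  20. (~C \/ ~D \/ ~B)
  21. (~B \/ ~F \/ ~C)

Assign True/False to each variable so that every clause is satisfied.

C occurs only negated in the remaining clauses — set C = False.
Try A = False.
  then F is forced to False.
  then B is forced to True.
  then E is forced to True.
  then D is forced to False.
Check each clause:
  1. (~C \/ A) — ~C is true.
  2. (F \/ B) — B is true.
  3. (~A \/ ~E) — ~A is true.
  4. (~C \/ B \/ ~A) — B is true.
  5. (A \/ ~F) — ~F is true.
  6. (~F \/ ~E) — ~F is true.
  7. (E \/ F) — E is true.
  8. (~E \/ B \/ ~D) — B is true.
  9. (D \/ ~C) — ~C is true.
  10. (~C \/ B) — B is true.
  11. (B \/ F \/ ~A) — B is true.
  12. (~D \/ ~F) — ~F is true.
  13. (F \/ ~A) — ~A is true.
  14. (~A \/ ~B) — ~A is true.
  15. (B \/ E \/ A) — B is true.
  16. (~E \/ ~C) — ~C is true.
  17. (~D \/ ~C) — ~D is true.
  18. (~D \/ ~B) — ~D is true.
  19. (~B \/ ~E \/ ~D) — ~D is true.
  20. (~C \/ ~B \/ ~D) — ~D is true.
  21. (~C \/ ~F \/ ~B) — ~F is true.

A=0, B=1, C=0, D=0, E=1, F=0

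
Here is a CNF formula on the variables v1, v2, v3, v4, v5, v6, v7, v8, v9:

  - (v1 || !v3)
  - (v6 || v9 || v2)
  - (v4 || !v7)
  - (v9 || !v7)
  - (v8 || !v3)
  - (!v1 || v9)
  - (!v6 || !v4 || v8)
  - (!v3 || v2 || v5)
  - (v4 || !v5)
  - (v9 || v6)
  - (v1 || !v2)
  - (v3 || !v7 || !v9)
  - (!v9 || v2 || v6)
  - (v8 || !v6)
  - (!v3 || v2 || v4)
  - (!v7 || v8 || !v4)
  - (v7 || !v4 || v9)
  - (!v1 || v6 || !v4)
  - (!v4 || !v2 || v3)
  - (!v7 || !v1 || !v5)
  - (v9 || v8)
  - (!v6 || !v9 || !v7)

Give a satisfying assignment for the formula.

v1=T, v2=F, v3=F, v4=T, v5=T, v6=T, v7=F, v8=T, v9=T

Check each clause:
  1. (!v3 || v1) — v1 is true.
  2. (v6 || v9 || v2) — v9 is true.
  3. (v4 || !v7) — !v7 is true.
  4. (!v7 || v9) — v9 is true.
  5. (v8 || !v3) — v8 is true.
  6. (!v1 || v9) — v9 is true.
  7. (v8 || !v4 || !v6) — v8 is true.
  8. (v2 || v5 || !v3) — !v3 is true.
  9. (!v5 || v4) — v4 is true.
  10. (v9 || v6) — v9 is true.
  11. (v1 || !v2) — v1 is true.
  12. (!v7 || !v9 || v3) — !v7 is true.
  13. (v2 || v6 || !v9) — v6 is true.
  14. (v8 || !v6) — v8 is true.
  15. (v4 || !v3 || v2) — v4 is true.
  16. (!v4 || !v7 || v8) — v8 is true.
  17. (v9 || !v4 || v7) — v9 is true.
  18. (!v1 || v6 || !v4) — v6 is true.
  19. (!v2 || !v4 || v3) — !v2 is true.
  20. (!v7 || !v5 || !v1) — !v7 is true.
  21. (v9 || v8) — v8 is true.
  22. (!v6 || !v9 || !v7) — !v7 is true.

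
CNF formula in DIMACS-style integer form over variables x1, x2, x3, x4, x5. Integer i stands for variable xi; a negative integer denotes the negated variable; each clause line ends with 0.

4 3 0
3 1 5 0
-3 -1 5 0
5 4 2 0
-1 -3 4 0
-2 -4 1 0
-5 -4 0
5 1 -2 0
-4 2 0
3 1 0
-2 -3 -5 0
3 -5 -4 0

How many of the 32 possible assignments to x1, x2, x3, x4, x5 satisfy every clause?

Satisfying assignments:
  x1=F x2=F x3=T x4=F x5=T
  x1=T x2=T x3=F x4=T x5=F
Count: 2.

2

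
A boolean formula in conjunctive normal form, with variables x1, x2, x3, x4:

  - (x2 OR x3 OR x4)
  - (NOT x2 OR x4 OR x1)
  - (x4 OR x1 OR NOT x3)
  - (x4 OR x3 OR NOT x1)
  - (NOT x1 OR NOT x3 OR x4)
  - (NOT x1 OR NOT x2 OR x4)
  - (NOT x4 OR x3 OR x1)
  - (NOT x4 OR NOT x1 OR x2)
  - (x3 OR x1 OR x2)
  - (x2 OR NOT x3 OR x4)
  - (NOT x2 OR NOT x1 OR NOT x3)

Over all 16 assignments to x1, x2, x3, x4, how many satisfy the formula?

3

The models are:
  x1=0 x2=0 x3=1 x4=1
  x1=0 x2=1 x3=1 x4=1
  x1=1 x2=1 x3=0 x4=1
Count: 3.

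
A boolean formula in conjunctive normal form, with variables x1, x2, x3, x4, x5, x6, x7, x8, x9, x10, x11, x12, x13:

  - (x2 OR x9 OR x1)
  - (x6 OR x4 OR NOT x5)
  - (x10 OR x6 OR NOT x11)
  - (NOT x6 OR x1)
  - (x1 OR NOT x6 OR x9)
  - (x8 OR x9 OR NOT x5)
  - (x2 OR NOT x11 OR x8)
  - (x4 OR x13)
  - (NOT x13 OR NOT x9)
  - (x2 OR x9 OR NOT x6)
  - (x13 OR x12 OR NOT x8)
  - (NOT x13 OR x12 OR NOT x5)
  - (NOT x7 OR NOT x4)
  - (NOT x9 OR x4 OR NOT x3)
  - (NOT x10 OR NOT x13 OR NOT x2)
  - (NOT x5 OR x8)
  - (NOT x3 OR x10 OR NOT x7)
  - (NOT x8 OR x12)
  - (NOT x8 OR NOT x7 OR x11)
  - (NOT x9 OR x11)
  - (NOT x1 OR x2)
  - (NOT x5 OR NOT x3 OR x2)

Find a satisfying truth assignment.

x1=1, x2=1, x3=0, x4=0, x5=0, x6=1, x7=1, x8=1, x9=0, x10=0, x11=1, x12=1, x13=1

Check each clause:
  1. (x1 OR x9 OR x2) — x2 is true.
  2. (NOT x5 OR x4 OR x6) — NOT x5 is true.
  3. (NOT x11 OR x10 OR x6) — x6 is true.
  4. (NOT x6 OR x1) — x1 is true.
  5. (x9 OR x1 OR NOT x6) — x1 is true.
  6. (x8 OR x9 OR NOT x5) — x8 is true.
  7. (NOT x11 OR x8 OR x2) — x8 is true.
  8. (x4 OR x13) — x13 is true.
  9. (NOT x9 OR NOT x13) — NOT x9 is true.
  10. (x2 OR NOT x6 OR x9) — x2 is true.
  11. (NOT x8 OR x12 OR x13) — x12 is true.
  12. (NOT x5 OR x12 OR NOT x13) — NOT x5 is true.
  13. (NOT x7 OR NOT x4) — NOT x4 is true.
  14. (NOT x9 OR NOT x3 OR x4) — NOT x3 is true.
  15. (NOT x2 OR NOT x10 OR NOT x13) — NOT x10 is true.
  16. (NOT x5 OR x8) — x8 is true.
  17. (NOT x3 OR x10 OR NOT x7) — NOT x3 is true.
  18. (NOT x8 OR x12) — x12 is true.
  19. (NOT x7 OR NOT x8 OR x11) — x11 is true.
  20. (NOT x9 OR x11) — x11 is true.
  21. (NOT x1 OR x2) — x2 is true.
  22. (NOT x5 OR x2 OR NOT x3) — x2 is true.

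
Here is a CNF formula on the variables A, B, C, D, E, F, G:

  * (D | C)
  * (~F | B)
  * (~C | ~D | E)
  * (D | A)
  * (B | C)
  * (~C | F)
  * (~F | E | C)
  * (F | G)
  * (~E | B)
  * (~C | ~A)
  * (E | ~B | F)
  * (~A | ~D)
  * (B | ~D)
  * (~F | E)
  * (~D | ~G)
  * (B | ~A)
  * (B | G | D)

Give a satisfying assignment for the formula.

A=F  B=T  C=T  D=T  E=T  F=T  G=F

Set A = False and propagate.
  then D is forced to True.
  then B is forced to True.
  then G is forced to False.
  then F is forced to True.
  then E is forced to True.
C is now unconstrained; take C = True.
Every clause has at least one true literal under this assignment.
Check each clause:
  1. (D | C) — C is true.
  2. (B | ~F) — B is true.
  3. (~C | ~D | E) — E is true.
  4. (D | A) — D is true.
  5. (B | C) — B is true.
  6. (~C | F) — F is true.
  7. (E | C | ~F) — C is true.
  8. (F | G) — F is true.
  9. (B | ~E) — B is true.
  10. (~A | ~C) — ~A is true.
  11. (E | ~B | F) — E is true.
  12. (~D | ~A) — ~A is true.
  13. (~D | B) — B is true.
  14. (~F | E) — E is true.
  15. (~D | ~G) — ~G is true.
  16. (B | ~A) — B is true.
  17. (G | B | D) — B is true.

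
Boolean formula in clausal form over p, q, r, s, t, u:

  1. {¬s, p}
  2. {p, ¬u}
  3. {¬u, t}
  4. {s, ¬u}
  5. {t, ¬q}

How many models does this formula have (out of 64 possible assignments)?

22

Split on u, then p.
  u=1, p=1: remaining (q,r,s,t) ∈ {(0,0,1,1); (0,1,1,1); (1,0,1,1); (1,1,1,1)} — 4.
  u=1, p=0: a clause becomes empty — 0.
  u=0, p=1: r, s free; 3 ways for (q,t) × 2^2 = 12.
  u=0, p=0: r free; 3 ways for (q,s,t) × 2^1 = 6.
Total: 4 + 0 + 12 + 6 = 22.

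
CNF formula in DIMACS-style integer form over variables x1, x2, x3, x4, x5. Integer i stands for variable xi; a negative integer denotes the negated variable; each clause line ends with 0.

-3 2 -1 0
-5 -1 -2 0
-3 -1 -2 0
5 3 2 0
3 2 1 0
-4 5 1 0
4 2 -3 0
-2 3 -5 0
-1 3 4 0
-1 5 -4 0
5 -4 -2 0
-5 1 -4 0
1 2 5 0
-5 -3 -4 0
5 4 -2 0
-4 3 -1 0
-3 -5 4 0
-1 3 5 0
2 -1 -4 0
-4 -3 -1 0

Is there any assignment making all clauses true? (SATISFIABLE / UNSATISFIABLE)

x1 = True:
  x3 = True:
    propagation gives x2=True; an empty clause results — contradiction.
  x3 = False:
    propagation gives x4=True; an empty clause results — contradiction.
x1 = False:
  x5 = True:
    propagation gives x4=False, x3=False, x2=True; an empty clause results — contradiction.
  x5 = False:
    propagation gives x4=False, x2=True; an empty clause results — contradiction.
Every branch closes, so no satisfying assignment exists.

UNSATISFIABLE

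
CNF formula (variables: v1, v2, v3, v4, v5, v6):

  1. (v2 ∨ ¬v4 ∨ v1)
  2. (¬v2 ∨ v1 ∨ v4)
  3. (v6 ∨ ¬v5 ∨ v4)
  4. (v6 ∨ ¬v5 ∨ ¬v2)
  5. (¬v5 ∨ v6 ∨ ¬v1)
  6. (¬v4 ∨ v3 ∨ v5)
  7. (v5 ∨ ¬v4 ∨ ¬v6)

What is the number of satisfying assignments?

27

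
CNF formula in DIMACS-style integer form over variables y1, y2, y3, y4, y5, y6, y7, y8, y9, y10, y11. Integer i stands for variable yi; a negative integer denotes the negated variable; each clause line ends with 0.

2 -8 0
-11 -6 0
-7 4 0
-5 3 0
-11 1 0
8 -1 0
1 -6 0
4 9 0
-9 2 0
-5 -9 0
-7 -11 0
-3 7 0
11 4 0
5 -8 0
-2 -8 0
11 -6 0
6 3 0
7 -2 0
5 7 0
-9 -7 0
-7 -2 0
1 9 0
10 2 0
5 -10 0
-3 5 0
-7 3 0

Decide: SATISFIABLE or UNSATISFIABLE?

UNSATISFIABLE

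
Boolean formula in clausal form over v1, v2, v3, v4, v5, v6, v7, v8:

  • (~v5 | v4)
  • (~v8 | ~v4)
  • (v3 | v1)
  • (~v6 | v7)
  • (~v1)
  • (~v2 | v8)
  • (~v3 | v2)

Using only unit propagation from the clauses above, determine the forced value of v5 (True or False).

(~v1) is a unit clause: v1 = False.
(v3 | v1): since v1 = False, the clause reduces to (v3). v3 = True.
(v2 | ~v3) with v3 = True leaves only v2, so v2 = True.
From (~v2 | v8) and v2 = True: v8 = True.
(~v8 | ~v4) with v8 = True leaves only ~v4, so v4 = False.
(v4 | ~v5) with v4 = False leaves only ~v5, so v5 = False.

False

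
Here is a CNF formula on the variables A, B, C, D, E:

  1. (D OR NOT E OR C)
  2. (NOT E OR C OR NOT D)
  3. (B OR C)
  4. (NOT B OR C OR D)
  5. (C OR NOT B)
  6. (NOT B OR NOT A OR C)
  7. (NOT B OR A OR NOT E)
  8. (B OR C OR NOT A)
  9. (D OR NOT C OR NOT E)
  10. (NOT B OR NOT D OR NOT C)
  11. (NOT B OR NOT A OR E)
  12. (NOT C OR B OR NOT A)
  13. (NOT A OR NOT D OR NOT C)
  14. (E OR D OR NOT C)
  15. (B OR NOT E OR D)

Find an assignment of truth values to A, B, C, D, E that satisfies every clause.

Try A = False.
Try B = False.
  then C is forced to True.
For the remaining variables, D = True, E = False works.

A=F, B=F, C=T, D=T, E=F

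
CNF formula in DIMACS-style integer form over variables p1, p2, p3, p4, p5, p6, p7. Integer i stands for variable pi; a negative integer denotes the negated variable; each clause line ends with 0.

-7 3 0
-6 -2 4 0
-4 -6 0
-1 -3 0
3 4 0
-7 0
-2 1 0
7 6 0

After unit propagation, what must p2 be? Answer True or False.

False

(!p7) stands alone — p7 = False.
From (p6 || p7) and p7 = False: p6 = True.
From (!p6 || !p4) and p6 = True: p4 = False.
From (p4 || !p6 || !p2) and p6 = True, p4 = False: p2 = False.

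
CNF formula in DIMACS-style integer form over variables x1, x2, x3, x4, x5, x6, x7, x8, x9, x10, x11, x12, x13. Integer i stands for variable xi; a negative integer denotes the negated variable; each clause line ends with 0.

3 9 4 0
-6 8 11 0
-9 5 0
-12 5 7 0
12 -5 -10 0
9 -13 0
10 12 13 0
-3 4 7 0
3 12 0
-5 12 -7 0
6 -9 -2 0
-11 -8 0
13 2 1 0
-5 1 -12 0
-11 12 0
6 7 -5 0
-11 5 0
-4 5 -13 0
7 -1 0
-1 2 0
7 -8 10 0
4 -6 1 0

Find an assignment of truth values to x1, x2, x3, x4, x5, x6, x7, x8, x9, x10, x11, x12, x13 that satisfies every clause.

x1 = T, x2 = T, x3 = T, x4 = T, x5 = T, x6 = T, x7 = T, x8 = F, x9 = T, x10 = F, x11 = T, x12 = T, x13 = F

Check each clause:
  1. (x9 | x4 | x3) — x9 is true.
  2. (~x6 | x8 | x11) — x11 is true.
  3. (~x9 | x5) — x5 is true.
  4. (x7 | ~x12 | x5) — x5 is true.
  5. (x12 | ~x5 | ~x10) — x12 is true.
  6. (~x13 | x9) — x9 is true.
  7. (x12 | x10 | x13) — x12 is true.
  8. (~x3 | x7 | x4) — x4 is true.
  9. (x12 | x3) — x3 is true.
  10. (~x7 | ~x5 | x12) — x12 is true.
  11. (x6 | ~x2 | ~x9) — x6 is true.
  12. (~x11 | ~x8) — ~x8 is true.
  13. (x13 | x2 | x1) — x1 is true.
  14. (~x5 | ~x12 | x1) — x1 is true.
  15. (x12 | ~x11) — x12 is true.
  16. (~x5 | x6 | x7) — x6 is true.
  17. (~x11 | x5) — x5 is true.
  18. (~x13 | ~x4 | x5) — ~x13 is true.
  19. (x7 | ~x1) — x7 is true.
  20. (x2 | ~x1) — x2 is true.
  21. (x10 | ~x8 | x7) — ~x8 is true.
  22. (~x6 | x1 | x4) — x1 is true.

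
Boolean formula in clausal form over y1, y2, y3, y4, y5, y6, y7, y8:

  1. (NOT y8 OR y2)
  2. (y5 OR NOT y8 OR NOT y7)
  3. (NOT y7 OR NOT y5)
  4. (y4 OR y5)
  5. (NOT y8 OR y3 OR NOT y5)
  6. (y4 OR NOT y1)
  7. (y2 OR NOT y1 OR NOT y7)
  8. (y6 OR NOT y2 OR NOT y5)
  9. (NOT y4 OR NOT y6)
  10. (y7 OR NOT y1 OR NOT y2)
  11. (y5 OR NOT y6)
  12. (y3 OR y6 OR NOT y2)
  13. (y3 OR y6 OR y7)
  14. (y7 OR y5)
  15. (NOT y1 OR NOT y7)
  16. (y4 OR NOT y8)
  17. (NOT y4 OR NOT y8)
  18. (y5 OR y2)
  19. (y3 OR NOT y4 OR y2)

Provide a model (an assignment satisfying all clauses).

y1=False  y2=True  y3=False  y4=False  y5=True  y6=True  y7=False  y8=False

Pure literal: y1 appears only negated; assign y1 = False.
y8 occurs only negated in the remaining clauses — set y8 = False.
Try y2 = True.
Branch on y3: take y3 = False.
  then y6 is forced to True.
  then y4 is forced to False.
  then y5 is forced to True.
  then y7 is forced to False.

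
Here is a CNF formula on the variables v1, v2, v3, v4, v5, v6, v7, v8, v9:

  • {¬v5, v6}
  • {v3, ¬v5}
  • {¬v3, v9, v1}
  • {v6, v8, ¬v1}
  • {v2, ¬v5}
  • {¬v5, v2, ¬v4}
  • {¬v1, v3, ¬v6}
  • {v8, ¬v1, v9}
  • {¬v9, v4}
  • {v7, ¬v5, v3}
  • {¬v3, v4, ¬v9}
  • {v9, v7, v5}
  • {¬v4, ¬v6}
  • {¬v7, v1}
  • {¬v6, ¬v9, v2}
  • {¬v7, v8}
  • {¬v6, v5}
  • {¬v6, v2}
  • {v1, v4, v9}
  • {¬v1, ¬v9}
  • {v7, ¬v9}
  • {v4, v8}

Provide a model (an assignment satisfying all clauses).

v8 occurs only positively in the remaining clauses — set v8 = True.
Branch on v1: take v1 = True.
  then v9 is forced to False.
Try v2 = False.
  then v5 is forced to False.
  then v7 is forced to True.
  then v6 is forced to False.
v3, v4 are now unconstrained; take v3 = False, v4 = True.
Check each clause:
  1. {¬v5, v6} — ¬v5 is true.
  2. {v3, ¬v5} — ¬v5 is true.
  3. {v9, v1, ¬v3} — v1 is true.
  4. {¬v1, v6, v8} — v8 is true.
  5. {v2, ¬v5} — ¬v5 is true.
  6. {¬v5, v2, ¬v4} — ¬v5 is true.
  7. {¬v6, ¬v1, v3} — ¬v6 is true.
  8. {v9, ¬v1, v8} — v8 is true.
  9. {v4, ¬v9} — v4 is true.
  10. {¬v5, v7, v3} — v7 is true.
  11. {v4, ¬v9, ¬v3} — v4 is true.
  12. {v9, v5, v7} — v7 is true.
  13. {¬v6, ¬v4} — ¬v6 is true.
  14. {v1, ¬v7} — v1 is true.
  15. {¬v6, v2, ¬v9} — ¬v6 is true.
  16. {¬v7, v8} — v8 is true.
  17. {v5, ¬v6} — ¬v6 is true.
  18. {v2, ¬v6} — ¬v6 is true.
  19. {v4, v9, v1} — v1 is true.
  20. {¬v9, ¬v1} — ¬v9 is true.
  21. {v7, ¬v9} — ¬v9 is true.
  22. {v8, v4} — v8 is true.

v1 = T  v2 = F  v3 = F  v4 = T  v5 = F  v6 = F  v7 = T  v8 = T  v9 = F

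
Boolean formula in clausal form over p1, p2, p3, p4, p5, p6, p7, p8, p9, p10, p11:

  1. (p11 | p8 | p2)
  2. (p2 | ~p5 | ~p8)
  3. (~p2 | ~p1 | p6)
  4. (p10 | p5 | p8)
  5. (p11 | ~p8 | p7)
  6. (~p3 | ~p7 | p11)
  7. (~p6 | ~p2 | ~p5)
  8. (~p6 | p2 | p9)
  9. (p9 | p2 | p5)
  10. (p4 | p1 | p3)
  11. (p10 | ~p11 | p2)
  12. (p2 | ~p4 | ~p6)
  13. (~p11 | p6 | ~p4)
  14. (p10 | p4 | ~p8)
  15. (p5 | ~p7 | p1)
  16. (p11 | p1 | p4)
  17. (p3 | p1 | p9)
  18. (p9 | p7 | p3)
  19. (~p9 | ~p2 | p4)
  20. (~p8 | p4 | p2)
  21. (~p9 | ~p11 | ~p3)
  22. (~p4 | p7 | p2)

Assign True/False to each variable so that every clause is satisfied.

p10 occurs only positively in the remaining clauses — set p10 = True.
Branch on p1: take p1 = False.
Branch on p2: take p2 = True.
The remaining clauses are satisfied by p3 = True, p4 = False, p5 = True, p6 = False, p7 = True, p8 = True, p9 = False, p11 = True.

p1=False, p2=True, p3=True, p4=False, p5=True, p6=False, p7=True, p8=True, p9=False, p10=True, p11=True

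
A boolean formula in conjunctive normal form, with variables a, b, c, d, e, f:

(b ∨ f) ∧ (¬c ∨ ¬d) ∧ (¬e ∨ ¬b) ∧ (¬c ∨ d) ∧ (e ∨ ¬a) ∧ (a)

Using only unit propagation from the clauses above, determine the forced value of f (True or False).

Unit clause (a) sets a = True.
(e ∨ ¬a): since a = True, the clause reduces to (e). e = True.
(¬b ∨ ¬e): since e = True, the clause reduces to (¬b). b = False.
From (f ∨ b) and b = False: f = True.

True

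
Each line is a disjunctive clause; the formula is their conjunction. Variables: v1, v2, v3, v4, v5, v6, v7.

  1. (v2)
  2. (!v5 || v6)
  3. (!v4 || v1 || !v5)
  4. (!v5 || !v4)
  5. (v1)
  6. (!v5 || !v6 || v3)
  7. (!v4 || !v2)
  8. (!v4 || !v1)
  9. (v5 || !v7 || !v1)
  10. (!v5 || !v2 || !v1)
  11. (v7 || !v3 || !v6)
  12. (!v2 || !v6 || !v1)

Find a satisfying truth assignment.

v1 = 1, v2 = 1, v3 = 1, v4 = 0, v5 = 0, v6 = 0, v7 = 0

Unit propagation: (v2) forces v2 = True.
Unit propagation: (v1) forces v1 = True.
(!v4) is a unit clause, so v4 = False.
Unit propagation: (!v5) forces v5 = False.
The clause (!v7) is unit: v7 must be False.
The clause (!v6) is unit: v6 must be False.
v3 is now unconstrained; take v3 = True.
Check each clause:
  1. (v2) — v2 is true.
  2. (!v5 || v6) — !v5 is true.
  3. (!v5 || v1 || !v4) — v1 is true.
  4. (!v4 || !v5) — !v5 is true.
  5. (v1) — v1 is true.
  6. (v3 || !v6 || !v5) — !v6 is true.
  7. (!v4 || !v2) — !v4 is true.
  8. (!v1 || !v4) — !v4 is true.
  9. (v5 || !v7 || !v1) — !v7 is true.
  10. (!v5 || !v1 || !v2) — !v5 is true.
  11. (!v3 || v7 || !v6) — !v6 is true.
  12. (!v6 || !v1 || !v2) — !v6 is true.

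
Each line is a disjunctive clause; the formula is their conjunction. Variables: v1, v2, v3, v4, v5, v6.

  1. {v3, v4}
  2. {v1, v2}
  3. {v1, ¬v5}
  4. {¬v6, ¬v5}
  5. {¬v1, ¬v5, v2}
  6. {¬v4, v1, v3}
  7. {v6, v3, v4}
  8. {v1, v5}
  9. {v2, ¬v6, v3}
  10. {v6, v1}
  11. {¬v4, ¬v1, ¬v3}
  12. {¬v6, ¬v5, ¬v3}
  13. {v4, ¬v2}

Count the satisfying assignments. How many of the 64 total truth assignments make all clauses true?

The models are:
  v1=1 v2=0 v3=0 v4=1 v5=0 v6=0
  v1=1 v2=0 v3=1 v4=0 v5=0 v6=0
  v1=1 v2=0 v3=1 v4=0 v5=0 v6=1
  v1=1 v2=1 v3=0 v4=1 v5=0 v6=0
  v1=1 v2=1 v3=0 v4=1 v5=0 v6=1
  v1=1 v2=1 v3=0 v4=1 v5=1 v6=0
That's 6 in total.

6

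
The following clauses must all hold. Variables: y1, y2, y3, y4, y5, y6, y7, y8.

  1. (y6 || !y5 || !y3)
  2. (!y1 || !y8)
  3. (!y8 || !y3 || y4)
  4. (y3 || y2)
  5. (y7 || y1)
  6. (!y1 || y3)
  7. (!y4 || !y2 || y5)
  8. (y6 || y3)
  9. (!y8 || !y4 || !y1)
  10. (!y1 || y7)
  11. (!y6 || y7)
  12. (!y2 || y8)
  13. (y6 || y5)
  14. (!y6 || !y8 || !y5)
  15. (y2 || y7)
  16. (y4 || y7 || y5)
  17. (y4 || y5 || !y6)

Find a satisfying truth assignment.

y1 = 0, y2 = 0, y3 = 1, y4 = 1, y5 = 1, y6 = 1, y7 = 1, y8 = 0

y7 occurs only positively in the remaining clauses — set y7 = True.
Branch on y1: take y1 = False.
Set y2 = False and propagate.
  then y3 is forced to True.
For the remaining variables, y4 = True, y5 = True, y6 = True, y8 = False works.
Every clause has at least one true literal under this assignment.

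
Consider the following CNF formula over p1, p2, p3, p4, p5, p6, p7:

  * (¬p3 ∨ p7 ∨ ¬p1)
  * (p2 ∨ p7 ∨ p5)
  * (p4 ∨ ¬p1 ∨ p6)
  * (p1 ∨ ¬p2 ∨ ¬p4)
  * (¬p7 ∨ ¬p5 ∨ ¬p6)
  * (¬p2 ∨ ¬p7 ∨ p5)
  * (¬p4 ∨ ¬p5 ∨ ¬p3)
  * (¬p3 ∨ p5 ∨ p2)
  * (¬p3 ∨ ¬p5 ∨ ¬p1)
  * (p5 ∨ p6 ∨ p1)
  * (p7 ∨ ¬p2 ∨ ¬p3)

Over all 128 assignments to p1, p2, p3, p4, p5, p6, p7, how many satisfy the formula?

30

Split on p5, then p1.
  p5=T, p1=T: p2 free; 4 ways for (p3,p4,p6,p7) × 2^1 = 8.
  p5=T, p1=F: 13 of the 32 assignments to (p2,p3,p4,p6,p7) work.
  p5=F, p1=T: 6 of the 32 assignments to (p2,p3,p4,p6,p7) work.
  p5=F, p1=F: remaining (p2,p3,p4,p6,p7) ∈ {(F,F,F,T,T); (F,F,T,T,T); (T,F,F,T,F)} — 3.
Total: 8 + 13 + 6 + 3 = 30.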